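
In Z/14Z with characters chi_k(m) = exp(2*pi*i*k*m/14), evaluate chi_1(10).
chi_1(10) = zeta_14^10 = exp(-4*I*pi/7)

Details: chi_1(10) = zeta_14^(1*10) = zeta_14^10. Since zeta_14^14 = 1, this equals zeta_14^10 = exp(2*pi*i*10/14) = exp(-4*I*pi/7).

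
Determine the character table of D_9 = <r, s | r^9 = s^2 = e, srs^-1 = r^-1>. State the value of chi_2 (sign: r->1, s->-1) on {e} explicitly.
Conjugacy classes: {e} of size 1, {r^1, r^8} of size 2, {r^2, r^7} of size 2, {r^3, r^6} of size 2, {r^4, r^5} of size 2, {s, sr, ..., sr^8} of size 9.
Character table:
  irrep \ class              {e} (size 1)  {r^1, r^8} (size 2)  {r^2, r^7} (size 2)  {r^3, r^6} (size 2)  {r^4, r^5} (size 2)  {s, sr, ..., sr^8} (size 9)
  chi_1 (triv)               1             1                    1                    1                    1                    1                          
  chi_2 (sign: r->1, s->-1)  1             1                    1                    1                    1                    -1                         
  chi_3 (2d, j=1)            2             2*cos(2*pi/9)        2*cos(4*pi/9)        -1                   -2*cos(pi/9)         0                          
  chi_4 (2d, j=2)            2             2*cos(4*pi/9)        -2*cos(pi/9)         -1                   2*cos(2*pi/9)        0                          
  chi_5 (2d, j=3)            2             -1                   -1                   2                    -1                   0                          
  chi_6 (2d, j=4)            2             -2*cos(pi/9)         2*cos(2*pi/9)        -1                   2*cos(4*pi/9)        0                          

Spot check: chi_2 (sign: r->1, s->-1) on {e} = 1.

D_9 has order 2*9 = 18 with 6 conjugacy classes, hence 6 irreducibles. Sum of squared dims 1 + 1 + 4 + 4 + 4 + 4 = 18 = |G|. Linear characters come from the abelianisation; the 2-dimensional irreps have character r^k -> 2*cos(2*pi*j*k/9), reflections -> 0.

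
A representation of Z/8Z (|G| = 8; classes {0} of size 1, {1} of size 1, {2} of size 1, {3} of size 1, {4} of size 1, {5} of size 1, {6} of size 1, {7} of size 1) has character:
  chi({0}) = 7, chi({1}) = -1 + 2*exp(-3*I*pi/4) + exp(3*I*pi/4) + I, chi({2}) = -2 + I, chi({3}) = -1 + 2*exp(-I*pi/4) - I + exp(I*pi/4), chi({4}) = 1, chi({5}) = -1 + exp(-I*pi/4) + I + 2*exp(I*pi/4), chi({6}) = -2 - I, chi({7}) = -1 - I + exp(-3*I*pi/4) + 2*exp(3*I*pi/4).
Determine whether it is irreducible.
Not irreducible (reducible): <chi, chi> = 11 > 1.

Why: <chi, chi> = (1/|G|) sum_C |C| * |chi(C)|^2 = (1/8)[1*|7|^2 + 1*|-1 + 2*exp(-3*I*pi/4) + exp(3*I*pi/4) + I|^2 + 1*|-2 + I|^2 + 1*|-1 + 2*exp(-I*pi/4) - I + exp(I*pi/4)|^2 + 1*|1|^2 + 1*|-1 + exp(-I*pi/4) + I + 2*exp(I*pi/4)|^2 + 1*|-2 - I|^2 + 1*|-1 - I + exp(-3*I*pi/4) + 2*exp(3*I*pi/4)|^2]
  = (1/8)[(49) + (7 - 3*exp(3*I*pi/4) - exp(-I*pi/4) - 2*exp(-3*I*pi/4)) + (5) + (7 - 2*exp(I*pi/4) - exp(3*I*pi/4) - 3*exp(-I*pi/4)) + (1) + (7 - 2*exp(I*pi/4) - exp(3*I*pi/4) - 3*exp(-I*pi/4)) + (5) + (7 - 3*exp(3*I*pi/4) - exp(-I*pi/4) - 2*exp(-3*I*pi/4))] = 88/8 = 11.
(Exp terms are combined using exp(i*s)*conj(exp(i*t)) = exp(i*(s-t)), and sums of them are collapsed using the identity that for every m > 1 the m distinct m-th roots of unity sum to 0, e.g. 1 + exp(2*I*pi/3) + exp(-2*I*pi/3) = 0.)
A character is irreducible iff <chi, chi> = 1, so this representation is reducible.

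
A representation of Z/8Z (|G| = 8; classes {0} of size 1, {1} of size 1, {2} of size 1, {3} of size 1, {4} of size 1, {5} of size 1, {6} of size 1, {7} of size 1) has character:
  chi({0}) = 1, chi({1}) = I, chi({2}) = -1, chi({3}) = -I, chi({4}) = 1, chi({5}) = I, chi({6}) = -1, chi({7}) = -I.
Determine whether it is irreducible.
Irreducible: <chi, chi> = 1.

Explanation: <chi, chi> = (1/|G|) sum_C |C| * |chi(C)|^2 = (1/8)[1*|1|^2 + 1*|I|^2 + 1*|-1|^2 + 1*|-I|^2 + 1*|1|^2 + 1*|I|^2 + 1*|-1|^2 + 1*|-I|^2]
  = (1/8)[(1) + (1) + (1) + (1) + (1) + (1) + (1) + (1)] = 8/8 = 1.
(Exp terms are combined using exp(i*s)*conj(exp(i*t)) = exp(i*(s-t)), and sums of them are collapsed using the identity that for every m > 1 the m distinct m-th roots of unity sum to 0, e.g. 1 + exp(2*I*pi/3) + exp(-2*I*pi/3) = 0.)
A character is irreducible iff <chi, chi> = 1, so this representation is irreducible.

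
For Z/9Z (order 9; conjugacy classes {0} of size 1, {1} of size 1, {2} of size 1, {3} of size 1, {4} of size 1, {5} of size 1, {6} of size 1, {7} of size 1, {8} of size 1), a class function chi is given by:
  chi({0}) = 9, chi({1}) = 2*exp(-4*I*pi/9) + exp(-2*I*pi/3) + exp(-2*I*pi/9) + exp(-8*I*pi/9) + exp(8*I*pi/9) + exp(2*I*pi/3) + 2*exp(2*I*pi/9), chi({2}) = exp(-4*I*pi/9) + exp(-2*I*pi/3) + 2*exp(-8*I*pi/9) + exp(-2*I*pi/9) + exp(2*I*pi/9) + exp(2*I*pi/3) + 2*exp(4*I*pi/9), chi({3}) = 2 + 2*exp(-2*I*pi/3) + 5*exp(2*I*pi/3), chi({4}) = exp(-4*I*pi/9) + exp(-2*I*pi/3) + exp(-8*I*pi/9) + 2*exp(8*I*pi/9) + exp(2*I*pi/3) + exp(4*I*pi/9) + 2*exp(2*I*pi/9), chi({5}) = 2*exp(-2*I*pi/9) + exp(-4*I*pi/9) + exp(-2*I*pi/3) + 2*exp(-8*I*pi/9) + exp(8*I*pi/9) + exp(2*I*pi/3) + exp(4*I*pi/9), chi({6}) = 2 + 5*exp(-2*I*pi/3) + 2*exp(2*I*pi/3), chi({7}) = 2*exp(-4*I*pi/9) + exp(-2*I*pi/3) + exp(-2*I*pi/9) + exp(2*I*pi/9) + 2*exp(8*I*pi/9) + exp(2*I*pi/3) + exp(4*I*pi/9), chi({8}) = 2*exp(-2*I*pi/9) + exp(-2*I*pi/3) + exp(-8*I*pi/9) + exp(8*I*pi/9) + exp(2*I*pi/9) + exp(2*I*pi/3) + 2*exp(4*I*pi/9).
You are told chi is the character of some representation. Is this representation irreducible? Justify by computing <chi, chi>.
Not irreducible (reducible): <chi, chi> = 13 > 1.

Explanation: <chi, chi> = (1/|G|) sum_C |C| * |chi(C)|^2 = (1/9)[1*|9|^2 + 1*|2*exp(-4*I*pi/9) + exp(-2*I*pi/3) + exp(-2*I*pi/9) + exp(-8*I*pi/9) + exp(8*I*pi/9) + exp(2*I*pi/3) + 2*exp(2*I*pi/9)|^2 + 1*|exp(-4*I*pi/9) + exp(-2*I*pi/3) + 2*exp(-8*I*pi/9) + exp(-2*I*pi/9) + exp(2*I*pi/9) + exp(2*I*pi/3) + 2*exp(4*I*pi/9)|^2 + 1*|2 + 2*exp(-2*I*pi/3) + 5*exp(2*I*pi/3)|^2 + 1*|exp(-4*I*pi/9) + exp(-2*I*pi/3) + exp(-8*I*pi/9) + 2*exp(8*I*pi/9) + exp(2*I*pi/3) + exp(4*I*pi/9) + 2*exp(2*I*pi/9)|^2 + 1*|2*exp(-2*I*pi/9) + exp(-4*I*pi/9) + exp(-2*I*pi/3) + 2*exp(-8*I*pi/9) + exp(8*I*pi/9) + exp(2*I*pi/3) + exp(4*I*pi/9)|^2 + 1*|2 + 5*exp(-2*I*pi/3) + 2*exp(2*I*pi/3)|^2 + 1*|2*exp(-4*I*pi/9) + exp(-2*I*pi/3) + exp(-2*I*pi/9) + exp(2*I*pi/9) + 2*exp(8*I*pi/9) + exp(2*I*pi/3) + exp(4*I*pi/9)|^2 + 1*|2*exp(-2*I*pi/9) + exp(-2*I*pi/3) + exp(-8*I*pi/9) + exp(8*I*pi/9) + exp(2*I*pi/9) + exp(2*I*pi/3) + 2*exp(4*I*pi/9)|^2]
  = (1/9)[(81) + (13 + 9*exp(-4*I*pi/9) + 10*exp(-2*I*pi/3) + 7*exp(-2*I*pi/9) + 8*exp(-8*I*pi/9) + 8*exp(8*I*pi/9) + 7*exp(2*I*pi/9) + 10*exp(2*I*pi/3) + 9*exp(4*I*pi/9)) + (13 + 10*exp(-2*I*pi/3) + 7*exp(-4*I*pi/9) + 8*exp(-2*I*pi/9) + 9*exp(-8*I*pi/9) + 9*exp(8*I*pi/9) + 8*exp(2*I*pi/9) + 7*exp(4*I*pi/9) + 10*exp(2*I*pi/3)) + (9) + (13 + 10*exp(-2*I*pi/3) + 8*exp(-4*I*pi/9) + 9*exp(-2*I*pi/9) + 7*exp(-8*I*pi/9) + 7*exp(8*I*pi/9) + 9*exp(2*I*pi/9) + 8*exp(4*I*pi/9) + 10*exp(2*I*pi/3)) + (13 + 10*exp(-2*I*pi/3) + 8*exp(-4*I*pi/9) + 9*exp(-2*I*pi/9) + 7*exp(-8*I*pi/9) + 7*exp(8*I*pi/9) + 9*exp(2*I*pi/9) + 8*exp(4*I*pi/9) + 10*exp(2*I*pi/3)) + (9) + (13 + 10*exp(-2*I*pi/3) + 7*exp(-4*I*pi/9) + 8*exp(-2*I*pi/9) + 9*exp(-8*I*pi/9) + 9*exp(8*I*pi/9) + 8*exp(2*I*pi/9) + 7*exp(4*I*pi/9) + 10*exp(2*I*pi/3)) + (13 + 9*exp(-4*I*pi/9) + 10*exp(-2*I*pi/3) + 7*exp(-2*I*pi/9) + 8*exp(-8*I*pi/9) + 8*exp(8*I*pi/9) + 7*exp(2*I*pi/9) + 10*exp(2*I*pi/3) + 9*exp(4*I*pi/9))] = 117/9 = 13.
(Exp terms are combined using exp(i*s)*conj(exp(i*t)) = exp(i*(s-t)), and sums of them are collapsed using the identity that for every m > 1 the m distinct m-th roots of unity sum to 0, e.g. 1 + exp(2*I*pi/3) + exp(-2*I*pi/3) = 0.)
A character is irreducible iff <chi, chi> = 1, so this representation is reducible.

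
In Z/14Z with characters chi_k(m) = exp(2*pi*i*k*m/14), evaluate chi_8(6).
chi_8(6) = zeta_14^48 = exp(6*I*pi/7)

Explanation: chi_8(6) = zeta_14^(8*6) = zeta_14^48. Since zeta_14^14 = 1, this equals zeta_14^6 = exp(2*pi*i*6/14) = exp(6*I*pi/7).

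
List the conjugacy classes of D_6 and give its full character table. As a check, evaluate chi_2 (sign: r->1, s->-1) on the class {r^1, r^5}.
Conjugacy classes: {e} of size 1, {r^3} of size 1, {r^1, r^5} of size 2, {r^2, r^4} of size 2, {s, sr^2, ...} of size 3, {sr, sr^3, ...} of size 3.
Character table:
  irrep \ class              {e} (size 1)  {r^3} (size 1)  {r^1, r^5} (size 2)  {r^2, r^4} (size 2)  {s, sr^2, ...} (size 3)  {sr, sr^3, ...} (size 3)
  chi_1 (triv)               1             1               1                    1                    1                        1                       
  chi_2 (sign: r->1, s->-1)  1             1               1                    1                    -1                       -1                      
  chi_3 (r->-1, s->1)        1             -1              -1                   1                    1                        -1                      
  chi_4 (r->-1, s->-1)       1             -1              -1                   1                    -1                       1                       
  chi_5 (2d, j=1)            2             -2              1                    -1                   0                        0                       
  chi_6 (2d, j=2)            2             2               -1                   -1                   0                        0                       

Spot check: chi_2 (sign: r->1, s->-1) on {r^1, r^5} = 1.

D_6 has order 2*6 = 12 with 6 conjugacy classes, hence 6 irreducibles. Sum of squared dims 1 + 1 + 1 + 1 + 4 + 4 = 12 = |G|. Linear characters come from the abelianisation; the 2-dimensional irreps have character r^k -> 2*cos(2*pi*j*k/6), reflections -> 0.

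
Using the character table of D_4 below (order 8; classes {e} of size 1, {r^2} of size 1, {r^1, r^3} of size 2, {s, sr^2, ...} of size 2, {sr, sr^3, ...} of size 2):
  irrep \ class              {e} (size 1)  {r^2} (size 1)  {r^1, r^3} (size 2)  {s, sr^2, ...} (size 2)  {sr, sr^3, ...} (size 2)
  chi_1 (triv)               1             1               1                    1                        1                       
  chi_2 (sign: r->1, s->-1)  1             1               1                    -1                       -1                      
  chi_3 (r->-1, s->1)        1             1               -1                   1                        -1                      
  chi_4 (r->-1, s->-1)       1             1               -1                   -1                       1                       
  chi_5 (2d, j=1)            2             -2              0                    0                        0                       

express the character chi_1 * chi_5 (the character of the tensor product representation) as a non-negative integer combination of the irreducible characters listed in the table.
chi_1 tensor chi_5 = chi_5 (all other irreducibles have multiplicity 0).

Derivation: The character of a tensor product is the pointwise product (chi_1 * chi_5)(C) = chi_1(C) * chi_5(C):
  {e}: (1)*(2), {r^2}: (1)*(-2), {r^1, r^3}: (1)*(0), {s, sr^2, ...}: (1)*(0), {sr, sr^3, ...}: (1)*(0)
so (chi_1 * chi_5) takes values
  {e} -> 2, {r^2} -> -2, {r^1, r^3} -> 0, {s, sr^2, ...} -> 0, {sr, sr^3, ...} -> 0.
Now take the inner product of this character with each irreducible chi from the table, <chi_1*chi_5, chi> = (1/8) sum_C |C| (chi_1*chi_5)(C) conj(chi(C)):
  <chi_1*chi_5, chi_1> = (1/8)[1*(2)*conj(1) + 1*(-2)*conj(1) + 2*(0)*conj(1) + 2*(0)*conj(1) + 2*(0)*conj(1)]
      = (1/8)[(2) + (-2) + (0) + (0) + (0)] = 0/8 = 0
  <chi_1*chi_5, chi_2> = (1/8)[1*(2)*conj(1) + 1*(-2)*conj(1) + 2*(0)*conj(1) + 2*(0)*conj(-1) + 2*(0)*conj(-1)]
      = (1/8)[(2) + (-2) + (0) + (0) + (0)] = 0/8 = 0
  <chi_1*chi_5, chi_3> = (1/8)[1*(2)*conj(1) + 1*(-2)*conj(1) + 2*(0)*conj(-1) + 2*(0)*conj(1) + 2*(0)*conj(-1)]
      = (1/8)[(2) + (-2) + (0) + (0) + (0)] = 0/8 = 0
  <chi_1*chi_5, chi_4> = (1/8)[1*(2)*conj(1) + 1*(-2)*conj(1) + 2*(0)*conj(-1) + 2*(0)*conj(-1) + 2*(0)*conj(1)]
      = (1/8)[(2) + (-2) + (0) + (0) + (0)] = 0/8 = 0
  <chi_1*chi_5, chi_5> = (1/8)[1*(2)*conj(2) + 1*(-2)*conj(-2) + 2*(0)*conj(0) + 2*(0)*conj(0) + 2*(0)*conj(0)]
      = (1/8)[(4) + (4) + (0) + (0) + (0)] = 8/8 = 1
Hence the multiplicities are chi_5: 1. Dimension check: dim(chi_1)*dim(chi_5) = 1*2 = 2 and sum (mult * dim) = 1*2 = 2.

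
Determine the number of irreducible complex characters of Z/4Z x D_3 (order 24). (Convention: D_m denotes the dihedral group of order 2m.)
12

Reasoning: The number of irreducible complex representations of a finite group equals its number of conjugacy classes. For a direct product, #classes(G x H) = #classes(G) * #classes(H). Z/4Z has 4 classes (abelian), D_3 has 3 classes, so 4 * 3 = 12, so Z/4Z x D_3 (order 24) has exactly 12 irreducible complex representations.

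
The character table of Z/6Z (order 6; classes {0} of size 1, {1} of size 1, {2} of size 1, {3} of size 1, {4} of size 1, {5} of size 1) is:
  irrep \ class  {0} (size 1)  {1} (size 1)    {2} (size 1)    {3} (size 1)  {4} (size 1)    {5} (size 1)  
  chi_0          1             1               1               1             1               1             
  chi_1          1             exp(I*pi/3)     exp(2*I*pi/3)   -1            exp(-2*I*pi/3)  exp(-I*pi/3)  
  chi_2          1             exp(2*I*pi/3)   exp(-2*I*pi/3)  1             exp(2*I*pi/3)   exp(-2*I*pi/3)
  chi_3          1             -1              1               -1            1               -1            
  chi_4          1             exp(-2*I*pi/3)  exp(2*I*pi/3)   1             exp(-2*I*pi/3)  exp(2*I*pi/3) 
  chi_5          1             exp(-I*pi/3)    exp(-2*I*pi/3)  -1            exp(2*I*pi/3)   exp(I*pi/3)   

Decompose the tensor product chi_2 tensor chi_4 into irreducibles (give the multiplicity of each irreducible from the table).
chi_2 tensor chi_4 = chi_0 (all other irreducibles have multiplicity 0).

Proof sketch: The character of a tensor product is the pointwise product (chi_2 * chi_4)(C) = chi_2(C) * chi_4(C):
  {0}: (1)*(1), {1}: (exp(2*I*pi/3))*(exp(-2*I*pi/3)), {2}: (exp(-2*I*pi/3))*(exp(2*I*pi/3)), {3}: (1)*(1), {4}: (exp(2*I*pi/3))*(exp(-2*I*pi/3)), {5}: (exp(-2*I*pi/3))*(exp(2*I*pi/3))
so (chi_2 * chi_4) takes values
  {0} -> 1, {1} -> 1, {2} -> 1, {3} -> 1, {4} -> 1, {5} -> 1.
Now take the inner product of this character with each irreducible chi from the table, <chi_2*chi_4, chi> = (1/6) sum_C |C| (chi_2*chi_4)(C) conj(chi(C)):
  <chi_2*chi_4, chi_0> = (1/6)[1*(1)*conj(1) + 1*(1)*conj(1) + 1*(1)*conj(1) + 1*(1)*conj(1) + 1*(1)*conj(1) + 1*(1)*conj(1)]
      = (1/6)[(1) + (1) + (1) + (1) + (1) + (1)] = 6/6 = 1
  <chi_2*chi_4, chi_1> = (1/6)[1*(1)*conj(1) + 1*(1)*conj(exp(I*pi/3)) + 1*(1)*conj(exp(2*I*pi/3)) + 1*(1)*conj(-1) + 1*(1)*conj(exp(-2*I*pi/3)) + 1*(1)*conj(exp(-I*pi/3))]
      = (1/6)[(1) + (exp(-I*pi/3)) + (exp(-2*I*pi/3)) + (-1) + (exp(2*I*pi/3)) + (exp(I*pi/3))] = 0/6 = 0
  <chi_2*chi_4, chi_2> = (1/6)[1*(1)*conj(1) + 1*(1)*conj(exp(2*I*pi/3)) + 1*(1)*conj(exp(-2*I*pi/3)) + 1*(1)*conj(1) + 1*(1)*conj(exp(2*I*pi/3)) + 1*(1)*conj(exp(-2*I*pi/3))]
      = (1/6)[(1) + (exp(-2*I*pi/3)) + (exp(2*I*pi/3)) + (1) + (exp(-2*I*pi/3)) + (exp(2*I*pi/3))] = 0/6 = 0
  <chi_2*chi_4, chi_3> = (1/6)[1*(1)*conj(1) + 1*(1)*conj(-1) + 1*(1)*conj(1) + 1*(1)*conj(-1) + 1*(1)*conj(1) + 1*(1)*conj(-1)]
      = (1/6)[(1) + (-1) + (1) + (-1) + (1) + (-1)] = 0/6 = 0
  <chi_2*chi_4, chi_4> = (1/6)[1*(1)*conj(1) + 1*(1)*conj(exp(-2*I*pi/3)) + 1*(1)*conj(exp(2*I*pi/3)) + 1*(1)*conj(1) + 1*(1)*conj(exp(-2*I*pi/3)) + 1*(1)*conj(exp(2*I*pi/3))]
      = (1/6)[(1) + (exp(2*I*pi/3)) + (exp(-2*I*pi/3)) + (1) + (exp(2*I*pi/3)) + (exp(-2*I*pi/3))] = 0/6 = 0
  <chi_2*chi_4, chi_5> = (1/6)[1*(1)*conj(1) + 1*(1)*conj(exp(-I*pi/3)) + 1*(1)*conj(exp(-2*I*pi/3)) + 1*(1)*conj(-1) + 1*(1)*conj(exp(2*I*pi/3)) + 1*(1)*conj(exp(I*pi/3))]
      = (1/6)[(1) + (exp(I*pi/3)) + (exp(2*I*pi/3)) + (-1) + (exp(-2*I*pi/3)) + (exp(-I*pi/3))] = 0/6 = 0
(Exp terms are combined using exp(i*s)*conj(exp(i*t)) = exp(i*(s-t)), and sums of them are collapsed using the identity that for every m > 1 the m distinct m-th roots of unity sum to 0, e.g. 1 + exp(2*I*pi/3) + exp(-2*I*pi/3) = 0.)
Hence the multiplicities are chi_0: 1. Dimension check: dim(chi_2)*dim(chi_4) = 1*1 = 1 and sum (mult * dim) = 1*1 = 1.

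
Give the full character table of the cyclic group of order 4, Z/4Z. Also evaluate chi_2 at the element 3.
Character table of Z/4Z (irreps indexed chi_0,...,chi_3 with chi_k(m) = zeta_4^(k*m), zeta_4 = exp(2*pi*i/4)):
  irrep \ class  {0} (size 1)  {1} (size 1)  {2} (size 1)  {3} (size 1)
  chi_0          1             1             1             1           
  chi_1          1             I             -1            -I          
  chi_2          1             -1            1             -1          
  chi_3          1             -I            -1            I           

Spot check: chi_2(3) = zeta_4^(2*3) = zeta_4^6 = -1.

Solution. Z/4Z is abelian, so all 4 irreducible complex representations are 1-dimensional. They are given by chi_k(m) = zeta_4^(k*m) for k = 0,...,3. Row orthogonality: sum_m chi_k(m) conj(chi_l(m)) = 4 * [k = l].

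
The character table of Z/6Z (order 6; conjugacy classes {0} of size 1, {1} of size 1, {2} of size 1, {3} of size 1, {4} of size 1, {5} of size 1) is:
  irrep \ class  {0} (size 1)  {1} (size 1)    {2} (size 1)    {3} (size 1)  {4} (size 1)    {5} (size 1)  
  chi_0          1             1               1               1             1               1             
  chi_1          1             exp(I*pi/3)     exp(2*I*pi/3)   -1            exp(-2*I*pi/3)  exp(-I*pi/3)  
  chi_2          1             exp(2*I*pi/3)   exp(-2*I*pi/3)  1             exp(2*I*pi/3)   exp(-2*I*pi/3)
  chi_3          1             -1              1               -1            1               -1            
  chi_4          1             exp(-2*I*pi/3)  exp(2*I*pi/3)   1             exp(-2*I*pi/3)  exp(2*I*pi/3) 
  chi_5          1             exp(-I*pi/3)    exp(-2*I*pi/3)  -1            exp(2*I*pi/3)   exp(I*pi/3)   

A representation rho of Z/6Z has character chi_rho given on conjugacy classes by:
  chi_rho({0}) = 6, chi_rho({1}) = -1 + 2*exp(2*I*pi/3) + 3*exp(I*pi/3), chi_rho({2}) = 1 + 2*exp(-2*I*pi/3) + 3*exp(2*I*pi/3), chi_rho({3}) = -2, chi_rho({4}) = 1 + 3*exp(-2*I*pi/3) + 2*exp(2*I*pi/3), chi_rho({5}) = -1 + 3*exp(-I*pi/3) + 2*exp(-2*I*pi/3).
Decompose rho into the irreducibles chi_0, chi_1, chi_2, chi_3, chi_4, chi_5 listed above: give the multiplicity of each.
Multiplicities: chi_0: 0, chi_1: 3, chi_2: 2, chi_3: 1, chi_4: 0, chi_5: 0.

Derivation: Use <chi_rho, chi> = (1/|G|) sum_C |C| * chi_rho(C) * conj(chi(C)) with |G| = 6 for each irreducible chi in the table:
  <chi_rho, chi_0> = (1/6)[1*(6)*conj(1) + 1*(-1 + 2*exp(2*I*pi/3) + 3*exp(I*pi/3))*conj(1) + 1*(1 + 2*exp(-2*I*pi/3) + 3*exp(2*I*pi/3))*conj(1) + 1*(-2)*conj(1) + 1*(1 + 3*exp(-2*I*pi/3) + 2*exp(2*I*pi/3))*conj(1) + 1*(-1 + 3*exp(-I*pi/3) + 2*exp(-2*I*pi/3))*conj(1)]
      = (1/6)[(6) + (-1 + 2*exp(2*I*pi/3) + 3*exp(I*pi/3)) + (1 + 2*exp(-2*I*pi/3) + 3*exp(2*I*pi/3)) + (-2) + (1 + 3*exp(-2*I*pi/3) + 2*exp(2*I*pi/3)) + (-1 + 3*exp(-I*pi/3) + 2*exp(-2*I*pi/3))] = 0/6 = 0
  <chi_rho, chi_1> = (1/6)[1*(6)*conj(1) + 1*(-1 + 2*exp(2*I*pi/3) + 3*exp(I*pi/3))*conj(exp(I*pi/3)) + 1*(1 + 2*exp(-2*I*pi/3) + 3*exp(2*I*pi/3))*conj(exp(2*I*pi/3)) + 1*(-2)*conj(-1) + 1*(1 + 3*exp(-2*I*pi/3) + 2*exp(2*I*pi/3))*conj(exp(-2*I*pi/3)) + 1*(-1 + 3*exp(-I*pi/3) + 2*exp(-2*I*pi/3))*conj(exp(-I*pi/3))]
      = (1/6)[(6) + (3 - exp(-I*pi/3) + 2*exp(I*pi/3)) + (3 + exp(-2*I*pi/3) + 2*exp(2*I*pi/3)) + (2) + (3 + 2*exp(-2*I*pi/3) + exp(2*I*pi/3)) + (3 + 2*exp(-I*pi/3) - exp(I*pi/3))] = 18/6 = 3
  <chi_rho, chi_2> = (1/6)[1*(6)*conj(1) + 1*(-1 + 2*exp(2*I*pi/3) + 3*exp(I*pi/3))*conj(exp(2*I*pi/3)) + 1*(1 + 2*exp(-2*I*pi/3) + 3*exp(2*I*pi/3))*conj(exp(-2*I*pi/3)) + 1*(-2)*conj(1) + 1*(1 + 3*exp(-2*I*pi/3) + 2*exp(2*I*pi/3))*conj(exp(2*I*pi/3)) + 1*(-1 + 3*exp(-I*pi/3) + 2*exp(-2*I*pi/3))*conj(exp(-2*I*pi/3))]
      = (1/6)[(6) + (2 + 3*exp(-I*pi/3) - exp(-2*I*pi/3)) + (2 + 3*exp(-2*I*pi/3) + exp(2*I*pi/3)) + (-2) + (2 + exp(-2*I*pi/3) + 3*exp(2*I*pi/3)) + (2 - exp(2*I*pi/3) + 3*exp(I*pi/3))] = 12/6 = 2
  <chi_rho, chi_3> = (1/6)[1*(6)*conj(1) + 1*(-1 + 2*exp(2*I*pi/3) + 3*exp(I*pi/3))*conj(-1) + 1*(1 + 2*exp(-2*I*pi/3) + 3*exp(2*I*pi/3))*conj(1) + 1*(-2)*conj(-1) + 1*(1 + 3*exp(-2*I*pi/3) + 2*exp(2*I*pi/3))*conj(1) + 1*(-1 + 3*exp(-I*pi/3) + 2*exp(-2*I*pi/3))*conj(-1)]
      = (1/6)[(6) + (1 - 3*exp(I*pi/3) - 2*exp(2*I*pi/3)) + (1 + 2*exp(-2*I*pi/3) + 3*exp(2*I*pi/3)) + (2) + (1 + 3*exp(-2*I*pi/3) + 2*exp(2*I*pi/3)) + (1 - 2*exp(-2*I*pi/3) - 3*exp(-I*pi/3))] = 6/6 = 1
  <chi_rho, chi_4> = (1/6)[1*(6)*conj(1) + 1*(-1 + 2*exp(2*I*pi/3) + 3*exp(I*pi/3))*conj(exp(-2*I*pi/3)) + 1*(1 + 2*exp(-2*I*pi/3) + 3*exp(2*I*pi/3))*conj(exp(2*I*pi/3)) + 1*(-2)*conj(1) + 1*(1 + 3*exp(-2*I*pi/3) + 2*exp(2*I*pi/3))*conj(exp(-2*I*pi/3)) + 1*(-1 + 3*exp(-I*pi/3) + 2*exp(-2*I*pi/3))*conj(exp(2*I*pi/3))]
      = (1/6)[(6) + (-3 + 2*exp(-2*I*pi/3) - exp(2*I*pi/3)) + (3 + exp(-2*I*pi/3) + 2*exp(2*I*pi/3)) + (-2) + (3 + 2*exp(-2*I*pi/3) + exp(2*I*pi/3)) + (-3 - exp(-2*I*pi/3) + 2*exp(2*I*pi/3))] = 0/6 = 0
  <chi_rho, chi_5> = (1/6)[1*(6)*conj(1) + 1*(-1 + 2*exp(2*I*pi/3) + 3*exp(I*pi/3))*conj(exp(-I*pi/3)) + 1*(1 + 2*exp(-2*I*pi/3) + 3*exp(2*I*pi/3))*conj(exp(-2*I*pi/3)) + 1*(-2)*conj(-1) + 1*(1 + 3*exp(-2*I*pi/3) + 2*exp(2*I*pi/3))*conj(exp(2*I*pi/3)) + 1*(-1 + 3*exp(-I*pi/3) + 2*exp(-2*I*pi/3))*conj(exp(I*pi/3))]
      = (1/6)[(6) + (-2 - exp(I*pi/3) + 3*exp(2*I*pi/3)) + (2 + 3*exp(-2*I*pi/3) + exp(2*I*pi/3)) + (2) + (2 + exp(-2*I*pi/3) + 3*exp(2*I*pi/3)) + (-2 + 3*exp(-2*I*pi/3) - exp(-I*pi/3))] = 0/6 = 0
(Exp terms are combined using exp(i*s)*conj(exp(i*t)) = exp(i*(s-t)), and sums of them are collapsed using the identity that for every m > 1 the m distinct m-th roots of unity sum to 0, e.g. 1 + exp(2*I*pi/3) + exp(-2*I*pi/3) = 0.)
Dimension check: dim(rho) = sum (mult * dim) = 0*1 + 3*1 + 2*1 + 1*1 + 0*1 + 0*1 = 6 = chi_rho(e) = 6.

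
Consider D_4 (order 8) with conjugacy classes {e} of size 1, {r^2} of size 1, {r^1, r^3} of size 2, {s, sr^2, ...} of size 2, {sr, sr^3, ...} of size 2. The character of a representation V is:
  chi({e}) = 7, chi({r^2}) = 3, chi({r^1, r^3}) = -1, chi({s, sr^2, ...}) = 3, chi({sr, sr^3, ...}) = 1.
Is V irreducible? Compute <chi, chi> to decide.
Not irreducible (reducible): <chi, chi> = 10 > 1.

Reasoning: <chi, chi> = (1/|G|) sum_C |C| * |chi(C)|^2 = (1/8)[1*|7|^2 + 1*|3|^2 + 2*|-1|^2 + 2*|3|^2 + 2*|1|^2]
  = (1/8)[(49) + (9) + (2) + (18) + (2)] = 80/8 = 10.
A character is irreducible iff <chi, chi> = 1, so this representation is reducible.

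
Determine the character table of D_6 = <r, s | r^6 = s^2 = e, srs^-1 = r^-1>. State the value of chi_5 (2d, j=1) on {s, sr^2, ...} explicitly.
Conjugacy classes: {e} of size 1, {r^3} of size 1, {r^1, r^5} of size 2, {r^2, r^4} of size 2, {s, sr^2, ...} of size 3, {sr, sr^3, ...} of size 3.
Character table:
  irrep \ class              {e} (size 1)  {r^3} (size 1)  {r^1, r^5} (size 2)  {r^2, r^4} (size 2)  {s, sr^2, ...} (size 3)  {sr, sr^3, ...} (size 3)
  chi_1 (triv)               1             1               1                    1                    1                        1                       
  chi_2 (sign: r->1, s->-1)  1             1               1                    1                    -1                       -1                      
  chi_3 (r->-1, s->1)        1             -1              -1                   1                    1                        -1                      
  chi_4 (r->-1, s->-1)       1             -1              -1                   1                    -1                       1                       
  chi_5 (2d, j=1)            2             -2              1                    -1                   0                        0                       
  chi_6 (2d, j=2)            2             2               -1                   -1                   0                        0                       

Spot check: chi_5 (2d, j=1) on {s, sr^2, ...} = 0.

Argument: D_6 has order 2*6 = 12 with 6 conjugacy classes, hence 6 irreducibles. Sum of squared dims 1 + 1 + 1 + 1 + 4 + 4 = 12 = |G|. Linear characters come from the abelianisation; the 2-dimensional irreps have character r^k -> 2*cos(2*pi*j*k/6), reflections -> 0.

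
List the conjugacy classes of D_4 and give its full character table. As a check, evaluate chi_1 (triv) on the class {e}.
Conjugacy classes: {e} of size 1, {r^2} of size 1, {r^1, r^3} of size 2, {s, sr^2, ...} of size 2, {sr, sr^3, ...} of size 2.
Character table:
  irrep \ class              {e} (size 1)  {r^2} (size 1)  {r^1, r^3} (size 2)  {s, sr^2, ...} (size 2)  {sr, sr^3, ...} (size 2)
  chi_1 (triv)               1             1               1                    1                        1                       
  chi_2 (sign: r->1, s->-1)  1             1               1                    -1                       -1                      
  chi_3 (r->-1, s->1)        1             1               -1                   1                        -1                      
  chi_4 (r->-1, s->-1)       1             1               -1                   -1                       1                       
  chi_5 (2d, j=1)            2             -2              0                    0                        0                       

Spot check: chi_1 (triv) on {e} = 1.

Derivation: D_4 has order 2*4 = 8 with 5 conjugacy classes, hence 5 irreducibles. Sum of squared dims 1 + 1 + 1 + 1 + 4 = 8 = |G|. Linear characters come from the abelianisation; the 2-dimensional irreps have character r^k -> 2*cos(2*pi*j*k/4), reflections -> 0.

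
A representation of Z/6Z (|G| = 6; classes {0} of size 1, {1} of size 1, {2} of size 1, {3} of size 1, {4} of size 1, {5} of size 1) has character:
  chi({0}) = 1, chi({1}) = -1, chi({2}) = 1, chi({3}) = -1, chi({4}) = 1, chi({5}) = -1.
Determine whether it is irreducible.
Irreducible: <chi, chi> = 1.

<chi, chi> = (1/|G|) sum_C |C| * |chi(C)|^2 = (1/6)[1*|1|^2 + 1*|-1|^2 + 1*|1|^2 + 1*|-1|^2 + 1*|1|^2 + 1*|-1|^2]
  = (1/6)[(1) + (1) + (1) + (1) + (1) + (1)] = 6/6 = 1.
(Exp terms are combined using exp(i*s)*conj(exp(i*t)) = exp(i*(s-t)), and sums of them are collapsed using the identity that for every m > 1 the m distinct m-th roots of unity sum to 0, e.g. 1 + exp(2*I*pi/3) + exp(-2*I*pi/3) = 0.)
A character is irreducible iff <chi, chi> = 1, so this representation is irreducible.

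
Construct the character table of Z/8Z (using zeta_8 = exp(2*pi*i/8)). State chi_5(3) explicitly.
Character table of Z/8Z (irreps indexed chi_0,...,chi_7 with chi_k(m) = zeta_8^(k*m), zeta_8 = exp(2*pi*i/8)):
  irrep \ class  {0} (size 1)  {1} (size 1)    {2} (size 1)  {3} (size 1)    {4} (size 1)  {5} (size 1)    {6} (size 1)  {7} (size 1)  
  chi_0          1             1               1             1               1             1               1             1             
  chi_1          1             exp(I*pi/4)     I             exp(3*I*pi/4)   -1            exp(-3*I*pi/4)  -I            exp(-I*pi/4)  
  chi_2          1             I               -1            -I              1             I               -1            -I            
  chi_3          1             exp(3*I*pi/4)   -I            exp(I*pi/4)     -1            exp(-I*pi/4)    I             exp(-3*I*pi/4)
  chi_4          1             -1              1             -1              1             -1              1             -1            
  chi_5          1             exp(-3*I*pi/4)  I             exp(-I*pi/4)    -1            exp(I*pi/4)     -I            exp(3*I*pi/4) 
  chi_6          1             -I              -1            I               1             -I              -1            I             
  chi_7          1             exp(-I*pi/4)    -I            exp(-3*I*pi/4)  -1            exp(3*I*pi/4)   I             exp(I*pi/4)   

Spot check: chi_5(3) = zeta_8^(5*3) = zeta_8^15 = exp(-I*pi/4).

Working: Z/8Z is abelian, so all 8 irreducible complex representations are 1-dimensional. They are given by chi_k(m) = zeta_8^(k*m) for k = 0,...,7. Row orthogonality: sum_m chi_k(m) conj(chi_l(m)) = 8 * [k = l].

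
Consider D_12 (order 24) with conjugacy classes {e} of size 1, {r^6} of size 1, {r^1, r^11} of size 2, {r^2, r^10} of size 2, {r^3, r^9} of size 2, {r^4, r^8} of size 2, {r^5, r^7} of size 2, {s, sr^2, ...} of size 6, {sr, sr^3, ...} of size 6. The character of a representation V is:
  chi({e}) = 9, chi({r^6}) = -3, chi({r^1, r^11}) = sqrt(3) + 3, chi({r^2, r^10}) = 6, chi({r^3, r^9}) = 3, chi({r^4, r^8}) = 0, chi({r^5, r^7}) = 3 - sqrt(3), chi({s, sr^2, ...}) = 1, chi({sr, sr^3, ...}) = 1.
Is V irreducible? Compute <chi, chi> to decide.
Not irreducible (reducible): <chi, chi> = 10 > 1.

Details: <chi, chi> = (1/|G|) sum_C |C| * |chi(C)|^2 = (1/24)[1*|9|^2 + 1*|-3|^2 + 2*|sqrt(3) + 3|^2 + 2*|6|^2 + 2*|3|^2 + 2*|0|^2 + 2*|3 - sqrt(3)|^2 + 6*|1|^2 + 6*|1|^2]
  = (1/24)[(81) + (9) + (12*sqrt(3) + 24) + (72) + (18) + (0) + (24 - 12*sqrt(3)) + (6) + (6)] = 240/24 = 10.
A character is irreducible iff <chi, chi> = 1, so this representation is reducible.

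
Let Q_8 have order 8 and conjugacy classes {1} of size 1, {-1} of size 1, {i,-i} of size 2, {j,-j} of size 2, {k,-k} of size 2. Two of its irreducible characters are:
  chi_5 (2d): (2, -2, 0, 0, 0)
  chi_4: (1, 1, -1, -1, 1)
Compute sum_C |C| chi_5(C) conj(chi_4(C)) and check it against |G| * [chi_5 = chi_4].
Sum = 0; so <chi_5, chi_4> = 0 (distinct irreducibles are orthogonal).

Explanation: Compute term by term over conjugacy classes (|C| * chi_5(C) * conj(chi_4(C))):
  1*(2)*conj(1) + 1*(-2)*conj(1) + 2*(0)*conj(-1) + 2*(0)*conj(-1) + 2*(0)*conj(1)
  = (2) + (-2) + (0) + (0) + (0)
  = 0.
Dividing by |G| = 8 gives 0/8 = 0, matching the row-orthogonality relation <chi_5, chi_4> = [chi_5 = chi_4].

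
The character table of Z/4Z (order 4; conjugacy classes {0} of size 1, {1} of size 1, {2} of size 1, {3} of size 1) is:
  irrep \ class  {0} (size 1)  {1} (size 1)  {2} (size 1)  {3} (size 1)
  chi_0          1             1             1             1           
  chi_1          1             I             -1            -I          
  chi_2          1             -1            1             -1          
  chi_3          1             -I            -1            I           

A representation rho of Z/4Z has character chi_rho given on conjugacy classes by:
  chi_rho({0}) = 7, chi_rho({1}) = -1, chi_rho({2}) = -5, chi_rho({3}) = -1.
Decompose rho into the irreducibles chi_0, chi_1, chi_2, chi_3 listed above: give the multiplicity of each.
Multiplicities: chi_0: 0, chi_1: 3, chi_2: 1, chi_3: 3.

Solution. Use <chi_rho, chi> = (1/|G|) sum_C |C| * chi_rho(C) * conj(chi(C)) with |G| = 4 for each irreducible chi in the table:
  <chi_rho, chi_0> = (1/4)[1*(7)*conj(1) + 1*(-1)*conj(1) + 1*(-5)*conj(1) + 1*(-1)*conj(1)]
      = (1/4)[(7) + (-1) + (-5) + (-1)] = 0/4 = 0
  <chi_rho, chi_1> = (1/4)[1*(7)*conj(1) + 1*(-1)*conj(I) + 1*(-5)*conj(-1) + 1*(-1)*conj(-I)]
      = (1/4)[(7) + (I) + (5) + (-I)] = 12/4 = 3
  <chi_rho, chi_2> = (1/4)[1*(7)*conj(1) + 1*(-1)*conj(-1) + 1*(-5)*conj(1) + 1*(-1)*conj(-1)]
      = (1/4)[(7) + (1) + (-5) + (1)] = 4/4 = 1
  <chi_rho, chi_3> = (1/4)[1*(7)*conj(1) + 1*(-1)*conj(-I) + 1*(-5)*conj(-1) + 1*(-1)*conj(I)]
      = (1/4)[(7) + (-I) + (5) + (I)] = 12/4 = 3
(Exp terms are combined using exp(i*s)*conj(exp(i*t)) = exp(i*(s-t)), and sums of them are collapsed using the identity that for every m > 1 the m distinct m-th roots of unity sum to 0, e.g. 1 + exp(2*I*pi/3) + exp(-2*I*pi/3) = 0.)
Dimension check: dim(rho) = sum (mult * dim) = 0*1 + 3*1 + 1*1 + 3*1 = 7 = chi_rho(e) = 7.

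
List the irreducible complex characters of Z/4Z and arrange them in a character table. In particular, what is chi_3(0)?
Character table of Z/4Z (irreps indexed chi_0,...,chi_3 with chi_k(m) = zeta_4^(k*m), zeta_4 = exp(2*pi*i/4)):
  irrep \ class  {0} (size 1)  {1} (size 1)  {2} (size 1)  {3} (size 1)
  chi_0          1             1             1             1           
  chi_1          1             I             -1            -I          
  chi_2          1             -1            1             -1          
  chi_3          1             -I            -1            I           

Spot check: chi_3(0) = zeta_4^(3*0) = zeta_4^0 = 1.

Details: Z/4Z is abelian, so all 4 irreducible complex representations are 1-dimensional. They are given by chi_k(m) = zeta_4^(k*m) for k = 0,...,3. Row orthogonality: sum_m chi_k(m) conj(chi_l(m)) = 4 * [k = l].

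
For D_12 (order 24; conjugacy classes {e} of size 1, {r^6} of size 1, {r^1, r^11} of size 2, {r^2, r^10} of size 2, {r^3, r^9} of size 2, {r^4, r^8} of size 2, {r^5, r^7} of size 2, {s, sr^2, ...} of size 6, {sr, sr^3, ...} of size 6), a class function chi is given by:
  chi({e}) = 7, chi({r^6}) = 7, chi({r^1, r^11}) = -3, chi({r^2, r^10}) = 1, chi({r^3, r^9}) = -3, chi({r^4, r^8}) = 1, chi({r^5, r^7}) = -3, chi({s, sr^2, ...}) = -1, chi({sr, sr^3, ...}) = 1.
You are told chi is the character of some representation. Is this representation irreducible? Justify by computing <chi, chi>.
Not irreducible (reducible): <chi, chi> = 7 > 1.

Proof sketch: <chi, chi> = (1/|G|) sum_C |C| * |chi(C)|^2 = (1/24)[1*|7|^2 + 1*|7|^2 + 2*|-3|^2 + 2*|1|^2 + 2*|-3|^2 + 2*|1|^2 + 2*|-3|^2 + 6*|-1|^2 + 6*|1|^2]
  = (1/24)[(49) + (49) + (18) + (2) + (18) + (2) + (18) + (6) + (6)] = 168/24 = 7.
A character is irreducible iff <chi, chi> = 1, so this representation is reducible.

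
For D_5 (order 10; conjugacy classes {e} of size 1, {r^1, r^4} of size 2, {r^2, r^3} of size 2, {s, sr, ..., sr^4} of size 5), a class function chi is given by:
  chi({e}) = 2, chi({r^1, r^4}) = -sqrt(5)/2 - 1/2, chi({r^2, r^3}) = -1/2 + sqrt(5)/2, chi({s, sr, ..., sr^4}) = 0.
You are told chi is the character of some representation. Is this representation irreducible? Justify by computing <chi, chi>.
Irreducible: <chi, chi> = 1.

Solution. <chi, chi> = (1/|G|) sum_C |C| * |chi(C)|^2 = (1/10)[1*|2|^2 + 2*|-sqrt(5)/2 - 1/2|^2 + 2*|-1/2 + sqrt(5)/2|^2 + 5*|0|^2]
  = (1/10)[(4) + (sqrt(5) + 3) + (3 - sqrt(5)) + (0)] = 10/10 = 1.
A character is irreducible iff <chi, chi> = 1, so this representation is irreducible.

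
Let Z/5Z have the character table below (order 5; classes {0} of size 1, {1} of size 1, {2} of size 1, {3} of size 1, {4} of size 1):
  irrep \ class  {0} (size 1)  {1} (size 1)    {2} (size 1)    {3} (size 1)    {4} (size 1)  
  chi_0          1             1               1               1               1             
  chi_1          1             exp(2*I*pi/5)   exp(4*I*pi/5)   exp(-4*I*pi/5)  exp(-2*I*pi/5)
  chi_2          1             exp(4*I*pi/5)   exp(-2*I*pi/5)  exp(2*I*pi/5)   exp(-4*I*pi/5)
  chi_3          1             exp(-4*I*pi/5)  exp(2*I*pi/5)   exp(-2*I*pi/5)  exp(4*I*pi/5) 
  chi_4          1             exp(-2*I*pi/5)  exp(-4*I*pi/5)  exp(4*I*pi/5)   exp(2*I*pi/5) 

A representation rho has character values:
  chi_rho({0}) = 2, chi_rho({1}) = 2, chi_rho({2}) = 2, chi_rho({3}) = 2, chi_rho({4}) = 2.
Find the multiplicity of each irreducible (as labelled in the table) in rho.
Multiplicities: chi_0: 2, chi_1: 0, chi_2: 0, chi_3: 0, chi_4: 0.

Working: Use <chi_rho, chi> = (1/|G|) sum_C |C| * chi_rho(C) * conj(chi(C)) with |G| = 5 for each irreducible chi in the table:
  <chi_rho, chi_0> = (1/5)[1*(2)*conj(1) + 1*(2)*conj(1) + 1*(2)*conj(1) + 1*(2)*conj(1) + 1*(2)*conj(1)]
      = (1/5)[(2) + (2) + (2) + (2) + (2)] = 10/5 = 2
  <chi_rho, chi_1> = (1/5)[1*(2)*conj(1) + 1*(2)*conj(exp(2*I*pi/5)) + 1*(2)*conj(exp(4*I*pi/5)) + 1*(2)*conj(exp(-4*I*pi/5)) + 1*(2)*conj(exp(-2*I*pi/5))]
      = (1/5)[(2) + (2*exp(-2*I*pi/5)) + (2*exp(-4*I*pi/5)) + (2*exp(4*I*pi/5)) + (2*exp(2*I*pi/5))] = 0/5 = 0
  <chi_rho, chi_2> = (1/5)[1*(2)*conj(1) + 1*(2)*conj(exp(4*I*pi/5)) + 1*(2)*conj(exp(-2*I*pi/5)) + 1*(2)*conj(exp(2*I*pi/5)) + 1*(2)*conj(exp(-4*I*pi/5))]
      = (1/5)[(2) + (2*exp(-4*I*pi/5)) + (2*exp(2*I*pi/5)) + (2*exp(-2*I*pi/5)) + (2*exp(4*I*pi/5))] = 0/5 = 0
  <chi_rho, chi_3> = (1/5)[1*(2)*conj(1) + 1*(2)*conj(exp(-4*I*pi/5)) + 1*(2)*conj(exp(2*I*pi/5)) + 1*(2)*conj(exp(-2*I*pi/5)) + 1*(2)*conj(exp(4*I*pi/5))]
      = (1/5)[(2) + (2*exp(4*I*pi/5)) + (2*exp(-2*I*pi/5)) + (2*exp(2*I*pi/5)) + (2*exp(-4*I*pi/5))] = 0/5 = 0
  <chi_rho, chi_4> = (1/5)[1*(2)*conj(1) + 1*(2)*conj(exp(-2*I*pi/5)) + 1*(2)*conj(exp(-4*I*pi/5)) + 1*(2)*conj(exp(4*I*pi/5)) + 1*(2)*conj(exp(2*I*pi/5))]
      = (1/5)[(2) + (2*exp(2*I*pi/5)) + (2*exp(4*I*pi/5)) + (2*exp(-4*I*pi/5)) + (2*exp(-2*I*pi/5))] = 0/5 = 0
(Exp terms are combined using exp(i*s)*conj(exp(i*t)) = exp(i*(s-t)), and sums of them are collapsed using the identity that for every m > 1 the m distinct m-th roots of unity sum to 0, e.g. 1 + exp(2*I*pi/3) + exp(-2*I*pi/3) = 0.)
Dimension check: dim(rho) = sum (mult * dim) = 2*1 + 0*1 + 0*1 + 0*1 + 0*1 = 2 = chi_rho(e) = 2.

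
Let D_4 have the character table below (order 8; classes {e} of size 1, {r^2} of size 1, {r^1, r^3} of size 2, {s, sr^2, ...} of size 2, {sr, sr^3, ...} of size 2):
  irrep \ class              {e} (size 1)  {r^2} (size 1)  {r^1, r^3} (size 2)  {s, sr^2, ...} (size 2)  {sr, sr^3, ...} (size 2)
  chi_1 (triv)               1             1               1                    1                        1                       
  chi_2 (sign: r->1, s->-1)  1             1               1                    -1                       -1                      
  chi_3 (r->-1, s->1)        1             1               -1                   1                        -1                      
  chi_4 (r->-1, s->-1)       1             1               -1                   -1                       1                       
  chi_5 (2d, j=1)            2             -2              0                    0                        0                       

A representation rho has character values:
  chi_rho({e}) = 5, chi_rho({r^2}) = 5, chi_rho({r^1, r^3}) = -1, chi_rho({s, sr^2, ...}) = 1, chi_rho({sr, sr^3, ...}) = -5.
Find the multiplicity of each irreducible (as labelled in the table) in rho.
Multiplicities: chi_1: 0, chi_2: 2, chi_3: 3, chi_4: 0, chi_5: 0.

Why: Use <chi_rho, chi> = (1/|G|) sum_C |C| * chi_rho(C) * conj(chi(C)) with |G| = 8 for each irreducible chi in the table:
  <chi_rho, chi_1> = (1/8)[1*(5)*conj(1) + 1*(5)*conj(1) + 2*(-1)*conj(1) + 2*(1)*conj(1) + 2*(-5)*conj(1)]
      = (1/8)[(5) + (5) + (-2) + (2) + (-10)] = 0/8 = 0
  <chi_rho, chi_2> = (1/8)[1*(5)*conj(1) + 1*(5)*conj(1) + 2*(-1)*conj(1) + 2*(1)*conj(-1) + 2*(-5)*conj(-1)]
      = (1/8)[(5) + (5) + (-2) + (-2) + (10)] = 16/8 = 2
  <chi_rho, chi_3> = (1/8)[1*(5)*conj(1) + 1*(5)*conj(1) + 2*(-1)*conj(-1) + 2*(1)*conj(1) + 2*(-5)*conj(-1)]
      = (1/8)[(5) + (5) + (2) + (2) + (10)] = 24/8 = 3
  <chi_rho, chi_4> = (1/8)[1*(5)*conj(1) + 1*(5)*conj(1) + 2*(-1)*conj(-1) + 2*(1)*conj(-1) + 2*(-5)*conj(1)]
      = (1/8)[(5) + (5) + (2) + (-2) + (-10)] = 0/8 = 0
  <chi_rho, chi_5> = (1/8)[1*(5)*conj(2) + 1*(5)*conj(-2) + 2*(-1)*conj(0) + 2*(1)*conj(0) + 2*(-5)*conj(0)]
      = (1/8)[(10) + (-10) + (0) + (0) + (0)] = 0/8 = 0
Dimension check: dim(rho) = sum (mult * dim) = 0*1 + 2*1 + 3*1 + 0*1 + 0*2 = 5 = chi_rho(e) = 5.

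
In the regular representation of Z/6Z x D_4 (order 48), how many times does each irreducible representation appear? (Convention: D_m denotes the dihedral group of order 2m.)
Each irreducible V_i of dimension d_i appears with multiplicity d_i, i.e. rho_reg = (direct sum over all irreducibles V_i) d_i V_i. The irreducible dimensions for Z/6Z x D_4 are 1, 1, 1, 1, 1, 1, 1, 1, 1, 1, 1, 1, 1, 1, 1, 1, 1, 1, 1, 1, 1, 1, 1, 1, 2, 2, 2, 2, 2, 2: 24 irreducibles of dimension 1, each with multiplicity 1; 6 irreducibles of dimension 2, each with multiplicity 2. Total dimension 24*1*1 + 6*2*2 = 48 = |G|.

Solution. General theorem: in the regular representation of a finite group G, each irreducible appears with multiplicity equal to its dimension. Check: dim(rho_reg) = sum d_i^2 = 1 + 1 + 1 + 1 + 1 + 1 + 1 + 1 + 1 + 1 + 1 + 1 + 1 + 1 + 1 + 1 + 1 + 1 + 1 + 1 + 1 + 1 + 1 + 1 + 4 + 4 + 4 + 4 + 4 + 4 = 48 = |G|.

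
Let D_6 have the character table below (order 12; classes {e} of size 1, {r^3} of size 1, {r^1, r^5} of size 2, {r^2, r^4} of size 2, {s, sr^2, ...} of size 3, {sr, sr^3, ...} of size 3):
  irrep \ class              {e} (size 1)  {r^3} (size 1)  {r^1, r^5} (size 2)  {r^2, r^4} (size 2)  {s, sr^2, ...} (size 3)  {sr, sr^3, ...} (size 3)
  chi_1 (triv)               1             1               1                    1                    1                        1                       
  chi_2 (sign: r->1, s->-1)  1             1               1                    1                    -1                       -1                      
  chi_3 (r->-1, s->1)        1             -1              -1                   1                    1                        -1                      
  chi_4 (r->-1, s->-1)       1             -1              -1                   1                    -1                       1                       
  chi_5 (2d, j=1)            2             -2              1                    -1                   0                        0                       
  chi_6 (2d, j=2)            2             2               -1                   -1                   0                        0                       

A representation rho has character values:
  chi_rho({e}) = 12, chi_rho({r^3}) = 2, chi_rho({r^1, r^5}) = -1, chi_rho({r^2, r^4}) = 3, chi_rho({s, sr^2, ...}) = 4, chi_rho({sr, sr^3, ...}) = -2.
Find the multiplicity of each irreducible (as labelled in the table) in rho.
Multiplicities: chi_1: 2, chi_2: 1, chi_3: 3, chi_4: 0, chi_5: 1, chi_6: 2.

Reasoning: Use <chi_rho, chi> = (1/|G|) sum_C |C| * chi_rho(C) * conj(chi(C)) with |G| = 12 for each irreducible chi in the table:
  <chi_rho, chi_1> = (1/12)[1*(12)*conj(1) + 1*(2)*conj(1) + 2*(-1)*conj(1) + 2*(3)*conj(1) + 3*(4)*conj(1) + 3*(-2)*conj(1)]
      = (1/12)[(12) + (2) + (-2) + (6) + (12) + (-6)] = 24/12 = 2
  <chi_rho, chi_2> = (1/12)[1*(12)*conj(1) + 1*(2)*conj(1) + 2*(-1)*conj(1) + 2*(3)*conj(1) + 3*(4)*conj(-1) + 3*(-2)*conj(-1)]
      = (1/12)[(12) + (2) + (-2) + (6) + (-12) + (6)] = 12/12 = 1
  <chi_rho, chi_3> = (1/12)[1*(12)*conj(1) + 1*(2)*conj(-1) + 2*(-1)*conj(-1) + 2*(3)*conj(1) + 3*(4)*conj(1) + 3*(-2)*conj(-1)]
      = (1/12)[(12) + (-2) + (2) + (6) + (12) + (6)] = 36/12 = 3
  <chi_rho, chi_4> = (1/12)[1*(12)*conj(1) + 1*(2)*conj(-1) + 2*(-1)*conj(-1) + 2*(3)*conj(1) + 3*(4)*conj(-1) + 3*(-2)*conj(1)]
      = (1/12)[(12) + (-2) + (2) + (6) + (-12) + (-6)] = 0/12 = 0
  <chi_rho, chi_5> = (1/12)[1*(12)*conj(2) + 1*(2)*conj(-2) + 2*(-1)*conj(1) + 2*(3)*conj(-1) + 3*(4)*conj(0) + 3*(-2)*conj(0)]
      = (1/12)[(24) + (-4) + (-2) + (-6) + (0) + (0)] = 12/12 = 1
  <chi_rho, chi_6> = (1/12)[1*(12)*conj(2) + 1*(2)*conj(2) + 2*(-1)*conj(-1) + 2*(3)*conj(-1) + 3*(4)*conj(0) + 3*(-2)*conj(0)]
      = (1/12)[(24) + (4) + (2) + (-6) + (0) + (0)] = 24/12 = 2
Dimension check: dim(rho) = sum (mult * dim) = 2*1 + 1*1 + 3*1 + 0*1 + 1*2 + 2*2 = 12 = chi_rho(e) = 12.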